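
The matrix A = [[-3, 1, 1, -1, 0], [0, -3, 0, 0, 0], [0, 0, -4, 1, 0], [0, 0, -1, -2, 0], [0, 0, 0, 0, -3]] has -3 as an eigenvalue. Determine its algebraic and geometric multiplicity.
algebraic multiplicity 5, geometric multiplicity 3

The characteristic polynomial is (x + 3)^5, so the factor x + 3 appears with exponent 5: the algebraic multiplicity is 5.

rank(A + 3I) = 2, so the eigenspace has dimension 5 - 2 = 3: the geometric multiplicity is 3.

Since 3 < 5, A is not diagonalizable.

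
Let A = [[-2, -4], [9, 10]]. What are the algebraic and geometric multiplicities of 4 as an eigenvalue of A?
algebraic multiplicity 2, geometric multiplicity 1

The characteristic polynomial is (x - 4)^2, so the factor x - 4 appears with exponent 2: the algebraic multiplicity is 2.

rank(A - 4I) = 1, so the eigenspace has dimension 2 - 1 = 1: the geometric multiplicity is 1.

Since 1 < 2, A is not diagonalizable.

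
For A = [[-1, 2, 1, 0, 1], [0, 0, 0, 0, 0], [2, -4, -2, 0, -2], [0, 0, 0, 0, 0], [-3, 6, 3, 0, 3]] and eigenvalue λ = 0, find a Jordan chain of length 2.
v_1 = [[0, 1, -1, -1, 0]]^T, v_2 = [[1, 0, -2, 0, 3]]^T

We seek v_1 ∈ ker(A^2) \ ker(A), then set v_{i+1} = A v_i.

One such chain is v_1 = [[0, 1, -1, -1, 0]]^T, v_2 = [[1, 0, -2, 0, 3]]^T. Check: A v_2 = [[0, 0, 0, 0, 0]]^T = 0.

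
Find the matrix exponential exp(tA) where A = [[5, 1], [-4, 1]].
A has Jordan form J = [[3, 1], [0, 3]] with A = PJP^{-1}, so e^{tA} = P e^{tJ} P^{-1}.

For a Jordan block J_k(λ), e^{tJ_k(λ)} = e^{λt} · (I + tN + t^2 N^2/2! + ... + t^{k-1} N^{k-1}/(k-1)!) where N is the nilpotent superdiagonal part.

Assembling the blocks and conjugating back gives the entries of e^{tA} as shown above.

e^{tA} = [[(2*t + 1)*e^{3*t}, t*e^{3*t}], [-4*t*e^{3*t}, (1 - 2*t)*e^{3*t}]]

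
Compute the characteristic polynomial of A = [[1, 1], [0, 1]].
χ_A(x) = (x - 1)^2

xI - A = [[x - 1, -1], [0, x - 1]].

Expanding det(xI - A) along the first row:
det(xI - A) = + (x - 1)·det([[x - 1]]) - (-1)·det([[0]]).

Evaluating gives χ_A(x) = x^2 - 2x + 1 = (x - 1)^2.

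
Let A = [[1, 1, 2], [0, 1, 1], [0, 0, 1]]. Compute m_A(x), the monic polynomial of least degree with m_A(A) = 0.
The characteristic polynomial factors as (x - 1)^3. The minimal polynomial is ∏(x - λ)^{k_λ} where k_λ is the size of the largest Jordan block at λ.

For λ = 1: rank(A - I) = 2, and the largest Jordan block has size 3 (the smallest k with rank((A - I)^k) = rank((A - I)^(k+1))).

So m_A(x) = (x - 1)^3.

m_A(x) = (x - 1)^3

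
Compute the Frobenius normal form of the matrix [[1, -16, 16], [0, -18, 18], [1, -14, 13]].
R = [[0, 0, 18], [1, 0, 3], [0, 1, -4]]

The invariant factors of A (the non-unit diagonal entries of the Smith normal form of xI - A over ℚ[x]) are (x - 2)(x + 3)^2, each dividing the next. The characteristic polynomial is their product, (x - 2)(x + 3)^2.

The rational canonical form is the block-diagonal matrix of companion matrices C(f_i):
R = [[0, 0, 18], [1, 0, 3], [0, 1, -4]].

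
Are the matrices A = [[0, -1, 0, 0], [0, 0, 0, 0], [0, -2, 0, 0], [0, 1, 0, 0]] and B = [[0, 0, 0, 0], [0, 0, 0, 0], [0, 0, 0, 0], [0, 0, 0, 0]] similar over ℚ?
No.

Both have characteristic polynomial x^4, but the minimal polynomial of A is x^2 while the minimal polynomial of B is x. The minimal polynomial is a similarity invariant, so A and B are not similar.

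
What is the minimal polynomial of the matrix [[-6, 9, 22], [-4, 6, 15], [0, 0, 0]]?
The characteristic polynomial factors as x^3. The minimal polynomial is ∏(x - λ)^{k_λ} where k_λ is the size of the largest Jordan block at λ.

For λ = 0: rank(A) = 2, and the largest Jordan block has size 3 (the smallest k with rank(A^k) = rank(A^(k+1))).

So m_A(x) = x^3.

m_A(x) = x^3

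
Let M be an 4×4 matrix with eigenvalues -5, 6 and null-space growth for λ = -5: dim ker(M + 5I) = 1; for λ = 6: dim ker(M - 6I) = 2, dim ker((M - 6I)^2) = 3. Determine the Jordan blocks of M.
Jordan blocks: (-5, 1), (6, 2), (6, 1)

λ = -5: successive nullity increments [1] count blocks of size ≥ k; block sizes are [1].
λ = 6: successive nullity increments [2, 1] count blocks of size ≥ k; block sizes are [2, 1].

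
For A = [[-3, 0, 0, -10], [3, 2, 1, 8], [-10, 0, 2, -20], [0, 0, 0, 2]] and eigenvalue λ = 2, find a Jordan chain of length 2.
v_1 = [[0, 0, 1, 0]]^T, v_2 = [[0, 1, 0, 0]]^T

We seek v_1 ∈ ker((A - 2I)^2) \ ker(A - 2I), then set v_{i+1} = (A - 2I) v_i.

One such chain is v_1 = [[0, 0, 1, 0]]^T, v_2 = [[0, 1, 0, 0]]^T. Check: (A - 2I) v_2 = [[0, 0, 0, 0]]^T = 0.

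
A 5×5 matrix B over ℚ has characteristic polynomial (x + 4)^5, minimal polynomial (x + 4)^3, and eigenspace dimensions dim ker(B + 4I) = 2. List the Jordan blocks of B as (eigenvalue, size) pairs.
Jordan blocks: (-4, 3), (-4, 2)

λ = -4: algebraic multiplicity 5 (exponent in χ_B), largest block size 3 (exponent in m_B), 2 blocks (geometric multiplicity). These force block sizes [3, 2].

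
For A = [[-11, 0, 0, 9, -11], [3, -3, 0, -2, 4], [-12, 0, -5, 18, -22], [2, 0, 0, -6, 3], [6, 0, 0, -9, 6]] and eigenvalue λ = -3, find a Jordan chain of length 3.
We seek v_1 ∈ ker((A + 3I)^3) \ ker((A + 3I)^2), then set v_{i+1} = (A + 3I) v_i.

One such chain is v_1 = [[-1, 0, -2, 0, 1]]^T, v_2 = [[-3, 1, -6, 1, 3]]^T, v_3 = [[0, 1, 0, 0, 0]]^T. Check: (A + 3I) v_3 = [[0, 0, 0, 0, 0]]^T = 0.

v_1 = [[-1, 0, -2, 0, 1]]^T, v_2 = [[-3, 1, -6, 1, 3]]^T, v_3 = [[0, 1, 0, 0, 0]]^T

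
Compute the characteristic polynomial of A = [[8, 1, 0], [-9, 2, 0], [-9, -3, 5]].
χ_A(x) = (x - 5)^3

xI - A = [[x - 8, -1, 0], [9, x - 2, 0], [9, 3, x - 5]].

Expanding det(xI - A) along the first row:
det(xI - A) = + (x - 8)·det([[x - 2, 0], [3, x - 5]]) - (-1)·det([[9, 0], [9, x - 5]]) + (0)·det([[9, x - 2], [9, 3]]).

Evaluating gives χ_A(x) = x^3 - 15x^2 + 75x - 125 = (x - 5)^3.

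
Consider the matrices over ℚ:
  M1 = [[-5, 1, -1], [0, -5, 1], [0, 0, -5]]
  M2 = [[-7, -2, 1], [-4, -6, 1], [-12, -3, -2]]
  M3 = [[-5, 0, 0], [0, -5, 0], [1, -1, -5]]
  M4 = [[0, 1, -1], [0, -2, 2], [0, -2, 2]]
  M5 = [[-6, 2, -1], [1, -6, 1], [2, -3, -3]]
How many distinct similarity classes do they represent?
Characteristic polynomials: χ_{M1} = (x + 5)^3, χ_{M2} = (x + 5)^3, χ_{M3} = (x + 5)^3, χ_{M4} = x^3, χ_{M5} = (x + 5)^3.

{M1, M2, M5}: invariant factors (x + 5)^3.

{M3}: invariant factors x + 5, (x + 5)^2.

{M4}: invariant factors x, x^2.

Matrices are similar if and only if their invariant-factor lists agree; the partition into similarity classes is {M1, M2, M5}, {M3}, {M4}.

3 classes: {M1, M2, M5}, {M3}, {M4}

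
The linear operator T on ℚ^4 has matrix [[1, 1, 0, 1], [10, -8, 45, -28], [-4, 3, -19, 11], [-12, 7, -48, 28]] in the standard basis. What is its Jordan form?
The characteristic polynomial is det(xI - A) = (x - 5)(x + 1)^3, so the eigenvalues are -1 (algebraic multiplicity 3), 5 (algebraic multiplicity 1).

For λ = -1: rank(A + I) = 3, rank((A + I)^2) = 2, rank((A + I)^3) = 1. The eigenspace has dimension 4 - 3 = 1, so there is 1 Jordan block; the rank sequence gives block sizes [3].

For λ = 5: algebraic multiplicity 1 gives one 1×1 block.

Assembling the blocks gives the Jordan form J above.

J = [[-1, 1, 0, 0], [0, -1, 1, 0], [0, 0, -1, 0], [0, 0, 0, 5]]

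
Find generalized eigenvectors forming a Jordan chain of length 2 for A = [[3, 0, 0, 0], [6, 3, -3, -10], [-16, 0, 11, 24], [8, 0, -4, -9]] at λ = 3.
We seek v_1 ∈ ker((A - 3I)^2) \ ker(A - 3I), then set v_{i+1} = (A - 3I) v_i.

One such chain is v_1 = [[0, 0, 3, -1]]^T, v_2 = [[0, 1, 0, 0]]^T. Check: (A - 3I) v_2 = [[0, 0, 0, 0]]^T = 0.

v_1 = [[0, 0, 3, -1]]^T, v_2 = [[0, 1, 0, 0]]^T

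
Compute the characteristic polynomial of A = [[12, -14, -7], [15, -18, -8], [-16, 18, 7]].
xI - A = [[x - 12, 14, 7], [-15, x + 18, 8], [16, -18, x - 7]].

Expanding det(xI - A) along the first row:
det(xI - A) = + (x - 12)·det([[x + 18, 8], [-18, x - 7]]) - (14)·det([[-15, 8], [16, x - 7]]) + (7)·det([[-15, x + 18], [16, -18]]).

Evaluating gives χ_A(x) = x^3 - x^2 - 16x - 20 = (x - 5)(x + 2)^2.

χ_A(x) = (x - 5)(x + 2)^2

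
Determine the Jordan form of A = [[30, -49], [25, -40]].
J = [[-5, 1], [0, -5]]

The characteristic polynomial is det(xI - A) = (x + 5)^2, so the eigenvalues are -5 (algebraic multiplicity 2).

For λ = -5: rank(A + 5I) = 1, rank((A + 5I)^2) = 0. The eigenspace has dimension 2 - 1 = 1, so there is 1 Jordan block; the rank sequence gives block sizes [2].

Assembling the blocks gives the Jordan form J above.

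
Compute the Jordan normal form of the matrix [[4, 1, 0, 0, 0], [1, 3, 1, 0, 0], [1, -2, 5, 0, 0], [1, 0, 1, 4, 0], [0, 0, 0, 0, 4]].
J = [[4, 1, 0, 0, 0], [0, 4, 1, 0, 0], [0, 0, 4, 0, 0], [0, 0, 0, 4, 0], [0, 0, 0, 0, 4]]

The characteristic polynomial is det(xI - A) = (x - 4)^5, so the eigenvalues are 4 (algebraic multiplicity 5).

For λ = 4: rank(A - 4I) = 2, rank((A - 4I)^2) = 1, rank((A - 4I)^3) = 0. The eigenspace has dimension 5 - 2 = 3, so there are 3 Jordan blocks; the rank sequence gives block sizes [3, 1, 1].

Assembling the blocks gives the Jordan form J above.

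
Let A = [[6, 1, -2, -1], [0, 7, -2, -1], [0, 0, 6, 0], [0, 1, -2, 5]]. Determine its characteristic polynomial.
xI - A = [[x - 6, -1, 2, 1], [0, x - 7, 2, 1], [0, 0, x - 6, 0], [0, -1, 2, x - 5]].

Expanding det(xI - A) along the first row:
det(xI - A) = + (x - 6)·det([[x - 7, 2, 1], [0, x - 6, 0], [-1, 2, x - 5]]) - (-1)·det([[0, 2, 1], [0, x - 6, 0], [0, 2, x - 5]]) + (2)·det([[0, x - 7, 1], [0, 0, 0], [0, -1, x - 5]]) - (1)·det([[0, x - 7, 2], [0, 0, x - 6], [0, -1, 2]]).

Evaluating gives χ_A(x) = x^4 - 24x^3 + 216x^2 - 864x + 1296 = (x - 6)^4.

χ_A(x) = (x - 6)^4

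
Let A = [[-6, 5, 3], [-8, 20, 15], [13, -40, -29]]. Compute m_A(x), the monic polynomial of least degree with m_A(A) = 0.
m_A(x) = (x + 5)^3

The characteristic polynomial factors as (x + 5)^3. The minimal polynomial is ∏(x - λ)^{k_λ} where k_λ is the size of the largest Jordan block at λ.

For λ = -5: rank(A + 5I) = 2, and the largest Jordan block has size 3 (the smallest k with rank((A + 5I)^k) = rank((A + 5I)^(k+1))).

So m_A(x) = (x + 5)^3.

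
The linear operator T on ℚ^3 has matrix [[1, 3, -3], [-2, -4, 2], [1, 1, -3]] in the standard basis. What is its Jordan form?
J = [[-2, 1, 0], [0, -2, 0], [0, 0, -2]]

The characteristic polynomial is det(xI - A) = (x + 2)^3, so the eigenvalues are -2 (algebraic multiplicity 3).

For λ = -2: rank(A + 2I) = 1, rank((A + 2I)^2) = 0. The eigenspace has dimension 3 - 1 = 2, so there are 2 Jordan blocks; the rank sequence gives block sizes [2, 1].

Assembling the blocks gives the Jordan form J above.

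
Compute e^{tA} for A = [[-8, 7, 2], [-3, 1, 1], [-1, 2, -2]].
e^{tA} = [[(t^2 - 5*t + 1)*e^{-3*t}, t*(14 - 3*t)*e^{-3*t}/2, t*(4 - t)*e^{-3*t}/2], [t*(t - 3)*e^{-3*t}, (-3*t^2 + 8*t + 2)*e^{-3*t}/2, t*(2 - t)*e^{-3*t}/2], [t*(-t - 1)*e^{-3*t}, t*(3*t + 4)*e^{-3*t}/2, (t^2/2 + t + 1)*e^{-3*t}]]

A has Jordan form J = [[-3, 1, 0], [0, -3, 1], [0, 0, -3]] with A = PJP^{-1}, so e^{tA} = P e^{tJ} P^{-1}.

For a Jordan block J_k(λ), e^{tJ_k(λ)} = e^{λt} · (I + tN + t^2 N^2/2! + ... + t^{k-1} N^{k-1}/(k-1)!) where N is the nilpotent superdiagonal part.

Assembling the blocks and conjugating back gives the entries of e^{tA} as shown above.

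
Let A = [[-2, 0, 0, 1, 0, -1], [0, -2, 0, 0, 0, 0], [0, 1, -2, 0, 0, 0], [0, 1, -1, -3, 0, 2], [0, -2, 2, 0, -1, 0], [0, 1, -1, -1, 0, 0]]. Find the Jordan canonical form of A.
The characteristic polynomial is det(xI - A) = (x + 1)^2(x + 2)^4, so the eigenvalues are -2 (algebraic multiplicity 4), -1 (algebraic multiplicity 2).

For λ = -2: rank(A + 2I) = 4, rank((A + 2I)^2) = 2. The eigenspace has dimension 6 - 4 = 2, so there are 2 Jordan blocks; the rank sequence gives block sizes [2, 2].

For λ = -1: rank(A + I) = 4. The eigenspace has dimension 6 - 4 = 2, so there are 2 Jordan blocks; the rank sequence gives block sizes [1, 1].

Assembling the blocks gives the Jordan form J above.

J = [[-2, 1, 0, 0, 0, 0], [0, -2, 0, 0, 0, 0], [0, 0, -2, 1, 0, 0], [0, 0, 0, -2, 0, 0], [0, 0, 0, 0, -1, 0], [0, 0, 0, 0, 0, -1]]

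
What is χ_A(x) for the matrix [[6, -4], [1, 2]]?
χ_A(x) = (x - 4)^2

xI - A = [[x - 6, 4], [-1, x - 2]].

Expanding det(xI - A) along the first row:
det(xI - A) = + (x - 6)·det([[x - 2]]) - (4)·det([[-1]]).

Evaluating gives χ_A(x) = x^2 - 8x + 16 = (x - 4)^2.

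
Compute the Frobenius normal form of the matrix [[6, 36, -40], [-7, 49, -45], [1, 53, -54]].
R = [[0, 0, 6], [1, 0, -1], [0, 1, 1]]

The invariant factors of A (the non-unit diagonal entries of the Smith normal form of xI - A over ℚ[x]) are (x - 2)(x^2 + x + 3), each dividing the next. The characteristic polynomial is their product, (x - 2)(x^2 + x + 3).

The rational canonical form is the block-diagonal matrix of companion matrices C(f_i):
R = [[0, 0, 6], [1, 0, -1], [0, 1, 1]].

Note the characteristic polynomial does not split into linear factors over ℚ, so A has no Jordan form over ℚ; the rational canonical form exists over any field.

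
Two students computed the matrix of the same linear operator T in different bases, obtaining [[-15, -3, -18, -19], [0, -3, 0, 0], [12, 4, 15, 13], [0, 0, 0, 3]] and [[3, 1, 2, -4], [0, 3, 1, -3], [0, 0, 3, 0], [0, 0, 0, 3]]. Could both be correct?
trace(A) = 0 but trace(B) = 12. The trace is a similarity invariant, so A and B are not similar.

No.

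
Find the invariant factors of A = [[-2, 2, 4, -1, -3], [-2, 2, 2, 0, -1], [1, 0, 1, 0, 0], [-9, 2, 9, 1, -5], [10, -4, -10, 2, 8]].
(x - 2)^2, (x - 2)^3

The Jordan structure of A has elementary divisors (x - 2)^3, (x - 2)^2. Arranging the block sizes at each eigenvalue in decreasing order and taking row products gives the invariant factors.

Invariant factors (smallest first, each dividing the next): (x - 2)^2, (x - 2)^3.

Check: the last factor (x - 2)^3 is the minimal polynomial, and the product (x - 2)^5 is the characteristic polynomial.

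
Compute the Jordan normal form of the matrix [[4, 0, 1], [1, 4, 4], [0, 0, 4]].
J = [[4, 1, 0], [0, 4, 1], [0, 0, 4]]

The characteristic polynomial is det(xI - A) = (x - 4)^3, so the eigenvalues are 4 (algebraic multiplicity 3).

For λ = 4: rank(A - 4I) = 2, rank((A - 4I)^2) = 1, rank((A - 4I)^3) = 0. The eigenspace has dimension 3 - 2 = 1, so there is 1 Jordan block; the rank sequence gives block sizes [3].

Assembling the blocks gives the Jordan form J above.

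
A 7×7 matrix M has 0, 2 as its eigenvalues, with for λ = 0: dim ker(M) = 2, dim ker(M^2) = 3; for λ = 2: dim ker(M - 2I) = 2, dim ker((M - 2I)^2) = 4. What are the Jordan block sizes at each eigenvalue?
λ = 0: successive nullity increments [2, 1] count blocks of size ≥ k; block sizes are [2, 1].
λ = 2: successive nullity increments [2, 2] count blocks of size ≥ k; block sizes are [2, 2].

Jordan blocks: (0, 2), (0, 1), (2, 2), (2, 2)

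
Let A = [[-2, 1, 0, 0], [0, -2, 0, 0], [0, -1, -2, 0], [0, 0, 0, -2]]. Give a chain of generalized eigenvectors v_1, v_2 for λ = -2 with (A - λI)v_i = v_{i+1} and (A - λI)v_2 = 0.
v_1 = [[0, 1, 0, 0]]^T, v_2 = [[1, 0, -1, 0]]^T

We seek v_1 ∈ ker((A + 2I)^2) \ ker(A + 2I), then set v_{i+1} = (A + 2I) v_i.

One such chain is v_1 = [[0, 1, 0, 0]]^T, v_2 = [[1, 0, -1, 0]]^T. Check: (A + 2I) v_2 = [[0, 0, 0, 0]]^T = 0.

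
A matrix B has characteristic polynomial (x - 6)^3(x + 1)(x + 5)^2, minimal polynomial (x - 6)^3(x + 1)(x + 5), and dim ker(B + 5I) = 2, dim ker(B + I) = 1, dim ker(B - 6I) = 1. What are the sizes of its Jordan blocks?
Jordan blocks: (-5, 1), (-5, 1), (-1, 1), (6, 3)

λ = -5: algebraic multiplicity 2 (exponent in χ_B), largest block size 1 (exponent in m_B), 2 blocks (geometric multiplicity). These force block sizes [1, 1].
λ = -1: algebraic multiplicity 1 (exponent in χ_B), largest block size 1 (exponent in m_B), 1 block (geometric multiplicity). This forces block sizes [1].
λ = 6: algebraic multiplicity 3 (exponent in χ_B), largest block size 3 (exponent in m_B), 1 block (geometric multiplicity). This forces block sizes [3].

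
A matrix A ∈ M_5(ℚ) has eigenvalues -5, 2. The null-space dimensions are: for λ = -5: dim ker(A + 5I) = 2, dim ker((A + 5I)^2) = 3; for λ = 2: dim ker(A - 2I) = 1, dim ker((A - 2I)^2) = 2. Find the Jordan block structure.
Jordan blocks: (-5, 2), (-5, 1), (2, 2)

λ = -5: successive nullity increments [2, 1] count blocks of size ≥ k; block sizes are [2, 1].
λ = 2: successive nullity increments [1, 1] count blocks of size ≥ k; block sizes are [2].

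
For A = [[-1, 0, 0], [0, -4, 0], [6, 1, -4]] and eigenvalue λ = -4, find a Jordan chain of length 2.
We seek v_1 ∈ ker((A + 4I)^2) \ ker(A + 4I), then set v_{i+1} = (A + 4I) v_i.

One such chain is v_1 = [[0, 1, -4]]^T, v_2 = [[0, 0, 1]]^T. Check: (A + 4I) v_2 = [[0, 0, 0]]^T = 0.

v_1 = [[0, 1, -4]]^T, v_2 = [[0, 0, 1]]^T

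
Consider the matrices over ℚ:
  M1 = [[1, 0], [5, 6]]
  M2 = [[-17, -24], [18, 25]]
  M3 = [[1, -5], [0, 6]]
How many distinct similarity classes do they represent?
Characteristic polynomials: χ_{M1} = (x - 6)(x - 1), χ_{M2} = (x - 7)(x - 1), χ_{M3} = (x - 6)(x - 1).

{M1, M3}: invariant factors (x - 6)(x - 1).

{M2}: invariant factors (x - 7)(x - 1).

Matrices are similar if and only if their invariant-factor lists agree; the partition into similarity classes is {M1, M3}, {M2}.

2 classes: {M1, M3}, {M2}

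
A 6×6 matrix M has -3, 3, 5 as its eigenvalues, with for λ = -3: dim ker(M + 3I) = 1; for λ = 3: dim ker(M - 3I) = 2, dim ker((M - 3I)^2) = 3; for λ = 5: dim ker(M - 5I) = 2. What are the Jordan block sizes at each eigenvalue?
Jordan blocks: (-3, 1), (3, 2), (3, 1), (5, 1), (5, 1)

λ = -3: successive nullity increments [1] count blocks of size ≥ k; block sizes are [1].
λ = 3: successive nullity increments [2, 1] count blocks of size ≥ k; block sizes are [2, 1].
λ = 5: successive nullity increments [2] count blocks of size ≥ k; block sizes are [1, 1].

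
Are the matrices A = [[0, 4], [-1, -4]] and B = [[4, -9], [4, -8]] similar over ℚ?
Two matrices over a field are similar if and only if they have the same invariant factors.

Both A and B have characteristic polynomial (x + 2)^2 and minimal polynomial (x + 2)^2. Computing further, both have invariant factors (x + 2)^2. Hence A and B are similar.

Yes.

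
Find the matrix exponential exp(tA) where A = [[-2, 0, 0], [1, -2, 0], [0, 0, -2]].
A has Jordan form J = [[-2, 1, 0], [0, -2, 0], [0, 0, -2]] with A = PJP^{-1}, so e^{tA} = P e^{tJ} P^{-1}.

For a Jordan block J_k(λ), e^{tJ_k(λ)} = e^{λt} · (I + tN + t^2 N^2/2! + ... + t^{k-1} N^{k-1}/(k-1)!) where N is the nilpotent superdiagonal part.

Assembling the blocks and conjugating back gives the entries of e^{tA} as shown above.

e^{tA} = [[e^{-2*t}, 0, 0], [t*e^{-2*t}, e^{-2*t}, 0], [0, 0, e^{-2*t}]]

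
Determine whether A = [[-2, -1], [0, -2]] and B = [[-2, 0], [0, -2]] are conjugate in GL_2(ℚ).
No.

Both have characteristic polynomial (x + 2)^2, but the minimal polynomial of A is (x + 2)^2 while the minimal polynomial of B is x + 2. The minimal polynomial is a similarity invariant, so A and B are not similar.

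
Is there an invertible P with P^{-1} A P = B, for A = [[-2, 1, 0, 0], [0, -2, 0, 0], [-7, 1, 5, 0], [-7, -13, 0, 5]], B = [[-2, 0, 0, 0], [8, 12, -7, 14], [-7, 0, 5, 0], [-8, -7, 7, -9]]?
Yes.

Two matrices over a field are similar if and only if they have the same invariant factors.

Both A and B have characteristic polynomial (x - 5)^2(x + 2)^2 and minimal polynomial (x - 5)(x + 2)^2. Computing further, both have invariant factors x - 5, (x - 5)(x + 2)^2. Hence A and B are similar.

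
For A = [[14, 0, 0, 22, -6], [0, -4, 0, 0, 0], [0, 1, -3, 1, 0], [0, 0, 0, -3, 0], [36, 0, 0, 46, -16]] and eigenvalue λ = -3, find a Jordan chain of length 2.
v_1 = [[-2, 0, 0, 1, -2]]^T, v_2 = [[0, 0, 1, 0, 0]]^T

We seek v_1 ∈ ker((A + 3I)^2) \ ker(A + 3I), then set v_{i+1} = (A + 3I) v_i.

One such chain is v_1 = [[-2, 0, 0, 1, -2]]^T, v_2 = [[0, 0, 1, 0, 0]]^T. Check: (A + 3I) v_2 = [[0, 0, 0, 0, 0]]^T = 0.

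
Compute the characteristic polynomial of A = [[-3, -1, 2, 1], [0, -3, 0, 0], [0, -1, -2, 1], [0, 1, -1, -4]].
xI - A = [[x + 3, 1, -2, -1], [0, x + 3, 0, 0], [0, 1, x + 2, -1], [0, -1, 1, x + 4]].

Expanding det(xI - A) along the first row:
det(xI - A) = + (x + 3)·det([[x + 3, 0, 0], [1, x + 2, -1], [-1, 1, x + 4]]) - (1)·det([[0, 0, 0], [0, x + 2, -1], [0, 1, x + 4]]) + (-2)·det([[0, x + 3, 0], [0, 1, -1], [0, -1, x + 4]]) - (-1)·det([[0, x + 3, 0], [0, 1, x + 2], [0, -1, 1]]).

Evaluating gives χ_A(x) = x^4 + 12x^3 + 54x^2 + 108x + 81 = (x + 3)^4.

χ_A(x) = (x + 3)^4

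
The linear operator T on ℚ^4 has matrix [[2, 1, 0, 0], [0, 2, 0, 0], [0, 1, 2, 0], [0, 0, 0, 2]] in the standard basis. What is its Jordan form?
J = [[2, 1, 0, 0], [0, 2, 0, 0], [0, 0, 2, 0], [0, 0, 0, 2]]

The characteristic polynomial is det(xI - A) = (x - 2)^4, so the eigenvalues are 2 (algebraic multiplicity 4).

For λ = 2: rank(A - 2I) = 1, rank((A - 2I)^2) = 0. The eigenspace has dimension 4 - 1 = 3, so there are 3 Jordan blocks; the rank sequence gives block sizes [2, 1, 1].

Assembling the blocks gives the Jordan form J above.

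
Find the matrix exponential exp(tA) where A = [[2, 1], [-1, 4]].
A has Jordan form J = [[3, 1], [0, 3]] with A = PJP^{-1}, so e^{tA} = P e^{tJ} P^{-1}.

For a Jordan block J_k(λ), e^{tJ_k(λ)} = e^{λt} · (I + tN + t^2 N^2/2! + ... + t^{k-1} N^{k-1}/(k-1)!) where N is the nilpotent superdiagonal part.

Assembling the blocks and conjugating back gives the entries of e^{tA} as shown above.

e^{tA} = [[(1 - t)*e^{3*t}, t*e^{3*t}], [-t*e^{3*t}, (t + 1)*e^{3*t}]]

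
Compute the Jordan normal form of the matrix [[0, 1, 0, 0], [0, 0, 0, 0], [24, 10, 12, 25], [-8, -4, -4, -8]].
The characteristic polynomial is det(xI - A) = x^2(x - 2)^2, so the eigenvalues are 0 (algebraic multiplicity 2), 2 (algebraic multiplicity 2).

For λ = 0: rank(A) = 3, rank(A^2) = 2. The eigenspace has dimension 4 - 3 = 1, so there is 1 Jordan block; the rank sequence gives block sizes [2].

For λ = 2: rank(A - 2I) = 3, rank((A - 2I)^2) = 2. The eigenspace has dimension 4 - 3 = 1, so there is 1 Jordan block; the rank sequence gives block sizes [2].

Assembling the blocks gives the Jordan form J above.

J = [[0, 1, 0, 0], [0, 0, 0, 0], [0, 0, 2, 1], [0, 0, 0, 2]]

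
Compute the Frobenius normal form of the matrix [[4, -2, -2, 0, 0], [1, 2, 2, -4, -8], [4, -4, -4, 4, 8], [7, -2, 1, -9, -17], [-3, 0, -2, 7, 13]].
The invariant factors of A (the non-unit diagonal entries of the Smith normal form of xI - A over ℚ[x]) are x^2 - 2x + 2, (x - 2)(x^2 - 2x + 2), each dividing the next. The characteristic polynomial is their product, (x - 2)(x^2 - 2x + 2)^2.

The rational canonical form is the block-diagonal matrix of companion matrices C(f_i):
R = [[0, -2, 0, 0, 0], [1, 2, 0, 0, 0], [0, 0, 0, 0, 4], [0, 0, 1, 0, -6], [0, 0, 0, 1, 4]].

Note the characteristic polynomial does not split into linear factors over ℚ, so A has no Jordan form over ℚ; the rational canonical form exists over any field.

R = [[0, -2, 0, 0, 0], [1, 2, 0, 0, 0], [0, 0, 0, 0, 4], [0, 0, 1, 0, -6], [0, 0, 0, 1, 4]]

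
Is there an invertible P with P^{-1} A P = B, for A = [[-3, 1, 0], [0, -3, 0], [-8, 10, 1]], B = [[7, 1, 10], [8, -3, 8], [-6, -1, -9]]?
Yes.

Two matrices over a field are similar if and only if they have the same invariant factors.

Both A and B have characteristic polynomial (x - 1)(x + 3)^2 and minimal polynomial (x - 1)(x + 3)^2. Computing further, both have invariant factors (x - 1)(x + 3)^2. Hence A and B are similar.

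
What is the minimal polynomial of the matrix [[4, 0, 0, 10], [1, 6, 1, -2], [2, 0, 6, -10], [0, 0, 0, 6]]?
The characteristic polynomial factors as (x - 6)^3(x - 4). The minimal polynomial is ∏(x - λ)^{k_λ} where k_λ is the size of the largest Jordan block at λ.

For λ = 4: rank(A - 4I) = 3, and the largest Jordan block has size 1 (the smallest k with rank((A - 4I)^k) = rank((A - 4I)^(k+1))).
For λ = 6: rank(A - 6I) = 2, and the largest Jordan block has size 2 (the smallest k with rank((A - 6I)^k) = rank((A - 6I)^(k+1))).

So m_A(x) = (x - 6)^2(x - 4).

m_A(x) = (x - 6)^2(x - 4)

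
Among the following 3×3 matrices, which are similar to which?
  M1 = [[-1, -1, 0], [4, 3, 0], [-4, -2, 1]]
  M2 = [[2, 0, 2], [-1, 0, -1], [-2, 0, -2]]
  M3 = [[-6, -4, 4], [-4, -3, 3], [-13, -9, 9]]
Characteristic polynomials: χ_{M1} = (x - 1)^3, χ_{M2} = x^3, χ_{M3} = x^3.

{M1}: invariant factors x - 1, (x - 1)^2.

{M2}: invariant factors x, x^2.

{M3}: invariant factors x^3.

Matrices are similar if and only if their invariant-factor lists agree; the partition into similarity classes is {M1}, {M2}, {M3}.

3 classes: {M1}, {M2}, {M3}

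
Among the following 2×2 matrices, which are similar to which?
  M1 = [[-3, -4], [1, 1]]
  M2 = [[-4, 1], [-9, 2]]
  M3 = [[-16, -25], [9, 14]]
Characteristic polynomials: χ_{M1} = (x + 1)^2, χ_{M2} = (x + 1)^2, χ_{M3} = (x + 1)^2.

{M1, M2, M3}: invariant factors (x + 1)^2.

Matrices are similar if and only if their invariant-factor lists agree; the partition into similarity classes is {M1, M2, M3}.

1 class: {M1, M2, M3}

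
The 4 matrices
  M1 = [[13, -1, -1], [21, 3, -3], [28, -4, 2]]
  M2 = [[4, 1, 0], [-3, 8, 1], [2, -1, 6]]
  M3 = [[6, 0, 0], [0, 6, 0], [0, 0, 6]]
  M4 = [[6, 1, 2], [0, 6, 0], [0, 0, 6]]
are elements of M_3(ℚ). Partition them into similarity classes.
Characteristic polynomials: χ_{M1} = (x - 6)^3, χ_{M2} = (x - 6)^3, χ_{M3} = (x - 6)^3, χ_{M4} = (x - 6)^3.

{M1, M4}: invariant factors x - 6, (x - 6)^2.

{M2}: invariant factors (x - 6)^3.

{M3}: invariant factors x - 6, x - 6, x - 6.

Matrices are similar if and only if their invariant-factor lists agree; the partition into similarity classes is {M1, M4}, {M2}, {M3}.

3 classes: {M1, M4}, {M2}, {M3}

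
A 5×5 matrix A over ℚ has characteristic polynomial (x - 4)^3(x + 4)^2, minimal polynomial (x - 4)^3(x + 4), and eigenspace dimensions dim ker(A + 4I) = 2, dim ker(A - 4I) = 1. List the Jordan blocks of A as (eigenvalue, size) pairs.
λ = -4: algebraic multiplicity 2 (exponent in χ_A), largest block size 1 (exponent in m_A), 2 blocks (geometric multiplicity). These force block sizes [1, 1].
λ = 4: algebraic multiplicity 3 (exponent in χ_A), largest block size 3 (exponent in m_A), 1 block (geometric multiplicity). This forces block sizes [3].

Jordan blocks: (-4, 1), (-4, 1), (4, 3)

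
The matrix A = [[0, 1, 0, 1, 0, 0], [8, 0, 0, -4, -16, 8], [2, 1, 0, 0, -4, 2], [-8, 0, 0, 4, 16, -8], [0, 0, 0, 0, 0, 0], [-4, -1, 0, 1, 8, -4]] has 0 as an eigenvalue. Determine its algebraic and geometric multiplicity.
The characteristic polynomial is x^6, so the factor x appears with exponent 6: the algebraic multiplicity is 6.

rank(A) = 2, so the eigenspace has dimension 6 - 2 = 4: the geometric multiplicity is 4.

Since 4 < 6, A is not diagonalizable.

algebraic multiplicity 6, geometric multiplicity 4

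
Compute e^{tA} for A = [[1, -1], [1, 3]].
A has Jordan form J = [[2, 1], [0, 2]] with A = PJP^{-1}, so e^{tA} = P e^{tJ} P^{-1}.

For a Jordan block J_k(λ), e^{tJ_k(λ)} = e^{λt} · (I + tN + t^2 N^2/2! + ... + t^{k-1} N^{k-1}/(k-1)!) where N is the nilpotent superdiagonal part.

Assembling the blocks and conjugating back gives the entries of e^{tA} as shown above.

e^{tA} = [[(1 - t)*e^{2*t}, -t*e^{2*t}], [t*e^{2*t}, (t + 1)*e^{2*t}]]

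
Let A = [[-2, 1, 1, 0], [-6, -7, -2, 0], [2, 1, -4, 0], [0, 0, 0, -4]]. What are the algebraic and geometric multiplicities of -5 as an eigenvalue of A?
The characteristic polynomial is (x + 4)^3(x + 5), so the factor x + 5 appears with exponent 1: the algebraic multiplicity is 1.

rank(A + 5I) = 3, so the eigenspace has dimension 4 - 3 = 1: the geometric multiplicity is 1.

algebraic multiplicity 1, geometric multiplicity 1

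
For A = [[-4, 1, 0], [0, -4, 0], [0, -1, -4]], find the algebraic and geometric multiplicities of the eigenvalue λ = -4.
The characteristic polynomial is (x + 4)^3, so the factor x + 4 appears with exponent 3: the algebraic multiplicity is 3.

rank(A + 4I) = 1, so the eigenspace has dimension 3 - 1 = 2: the geometric multiplicity is 2.

Since 2 < 3, A is not diagonalizable.

algebraic multiplicity 3, geometric multiplicity 2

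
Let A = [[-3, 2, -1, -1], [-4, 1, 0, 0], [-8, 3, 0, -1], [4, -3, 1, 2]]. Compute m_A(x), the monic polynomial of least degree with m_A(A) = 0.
m_A(x) = (x - 1)^2(x + 1)^2

The characteristic polynomial factors as (x - 1)^2(x + 1)^2. The minimal polynomial is ∏(x - λ)^{k_λ} where k_λ is the size of the largest Jordan block at λ.

For λ = -1: rank(A + I) = 3, and the largest Jordan block has size 2 (the smallest k with rank((A + I)^k) = rank((A + I)^(k+1))).
For λ = 1: rank(A - I) = 3, and the largest Jordan block has size 2 (the smallest k with rank((A - I)^k) = rank((A - I)^(k+1))).

So m_A(x) = (x - 1)^2(x + 1)^2.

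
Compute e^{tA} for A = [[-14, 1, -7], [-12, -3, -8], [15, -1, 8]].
e^{tA} = [[(-3*t - e^{6*t} + 2)*e^{-5*t}, t*e^{-5*t}, (-t - e^{6*t} + 1)*e^{-5*t}], [(-6*t - e^{6*t} + 1)*e^{-5*t}, (2*t + 1)*e^{-5*t}, (-2*t - e^{6*t} + 1)*e^{-5*t}], [(3*t + 2*e^{6*t} - 2)*e^{-5*t}, -t*e^{-5*t}, (t + 2*e^{6*t} - 1)*e^{-5*t}]]

A has Jordan form J = [[-5, 1, 0], [0, -5, 0], [0, 0, 1]] with A = PJP^{-1}, so e^{tA} = P e^{tJ} P^{-1}.

For a Jordan block J_k(λ), e^{tJ_k(λ)} = e^{λt} · (I + tN + t^2 N^2/2! + ... + t^{k-1} N^{k-1}/(k-1)!) where N is the nilpotent superdiagonal part.

Assembling the blocks and conjugating back gives the entries of e^{tA} as shown above.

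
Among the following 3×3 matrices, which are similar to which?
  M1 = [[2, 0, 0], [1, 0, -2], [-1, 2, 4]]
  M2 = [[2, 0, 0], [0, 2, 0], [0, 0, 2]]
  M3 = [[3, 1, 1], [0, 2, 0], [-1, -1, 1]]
Characteristic polynomials: χ_{M1} = (x - 2)^3, χ_{M2} = (x - 2)^3, χ_{M3} = (x - 2)^3.

{M1, M3}: invariant factors x - 2, (x - 2)^2.

{M2}: invariant factors x - 2, x - 2, x - 2.

Matrices are similar if and only if their invariant-factor lists agree; the partition into similarity classes is {M1, M3}, {M2}.

2 classes: {M1, M3}, {M2}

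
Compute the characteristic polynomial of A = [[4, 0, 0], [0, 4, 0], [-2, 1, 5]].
χ_A(x) = (x - 5)(x - 4)^2

xI - A = [[x - 4, 0, 0], [0, x - 4, 0], [2, -1, x - 5]].

Expanding det(xI - A) along the first row:
det(xI - A) = + (x - 4)·det([[x - 4, 0], [-1, x - 5]]) - (0)·det([[0, 0], [2, x - 5]]) + (0)·det([[0, x - 4], [2, -1]]).

Evaluating gives χ_A(x) = x^3 - 13x^2 + 56x - 80 = (x - 5)(x - 4)^2.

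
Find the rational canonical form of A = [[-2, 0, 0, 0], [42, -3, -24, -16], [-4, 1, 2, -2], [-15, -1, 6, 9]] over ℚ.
R = [[-2, 0, 0, 0], [0, 0, 0, -50], [0, 1, 0, -5], [0, 0, 1, 8]]

The invariant factors of A (the non-unit diagonal entries of the Smith normal form of xI - A over ℚ[x]) are x + 2, (x - 5)^2(x + 2), each dividing the next. The characteristic polynomial is their product, (x - 5)^2(x + 2)^2.

The rational canonical form is the block-diagonal matrix of companion matrices C(f_i):
R = [[-2, 0, 0, 0], [0, 0, 0, -50], [0, 1, 0, -5], [0, 0, 1, 8]].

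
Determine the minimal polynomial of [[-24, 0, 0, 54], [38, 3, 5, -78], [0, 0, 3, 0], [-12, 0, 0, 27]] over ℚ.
m_A(x) = x(x - 3)^2

The characteristic polynomial factors as x(x - 3)^3. The minimal polynomial is ∏(x - λ)^{k_λ} where k_λ is the size of the largest Jordan block at λ.

For λ = 0: rank(A) = 3, and the largest Jordan block has size 1 (the smallest k with rank(A^k) = rank(A^(k+1))).
For λ = 3: rank(A - 3I) = 2, and the largest Jordan block has size 2 (the smallest k with rank((A - 3I)^k) = rank((A - 3I)^(k+1))).

So m_A(x) = x(x - 3)^2.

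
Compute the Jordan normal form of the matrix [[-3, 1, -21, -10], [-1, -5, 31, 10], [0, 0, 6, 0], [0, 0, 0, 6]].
The characteristic polynomial is det(xI - A) = (x - 6)^2(x + 4)^2, so the eigenvalues are -4 (algebraic multiplicity 2), 6 (algebraic multiplicity 2).

For λ = -4: rank(A + 4I) = 3, rank((A + 4I)^2) = 2. The eigenspace has dimension 4 - 3 = 1, so there is 1 Jordan block; the rank sequence gives block sizes [2].

For λ = 6: rank(A - 6I) = 2. The eigenspace has dimension 4 - 2 = 2, so there are 2 Jordan blocks; the rank sequence gives block sizes [1, 1].

Assembling the blocks gives the Jordan form J above.

J = [[-4, 1, 0, 0], [0, -4, 0, 0], [0, 0, 6, 0], [0, 0, 0, 6]]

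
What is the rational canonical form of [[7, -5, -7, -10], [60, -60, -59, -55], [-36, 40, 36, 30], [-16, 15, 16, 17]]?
R = [[0, 0, 0, -50], [1, 0, 0, -15], [0, 1, 0, 24], [0, 0, 1, 0]]

The invariant factors of A (the non-unit diagonal entries of the Smith normal form of xI - A over ℚ[x]) are (x - 2)(x + 5)(x^2 - 3x - 5), each dividing the next. The characteristic polynomial is their product, (x - 2)(x + 5)(x^2 - 3x - 5).

The rational canonical form is the block-diagonal matrix of companion matrices C(f_i):
R = [[0, 0, 0, -50], [1, 0, 0, -15], [0, 1, 0, 24], [0, 0, 1, 0]].

Note the characteristic polynomial does not split into linear factors over ℚ, so A has no Jordan form over ℚ; the rational canonical form exists over any field.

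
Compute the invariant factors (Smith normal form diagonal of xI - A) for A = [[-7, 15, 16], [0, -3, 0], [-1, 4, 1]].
The Jordan structure of A has elementary divisors (x + 3)^3. Arranging the block sizes at each eigenvalue in decreasing order and taking row products gives the invariant factors.

Invariant factors (smallest first, each dividing the next): (x + 3)^3.

Check: the last factor (x + 3)^3 is the minimal polynomial, and the product (x + 3)^3 is the characteristic polynomial.

(x + 3)^3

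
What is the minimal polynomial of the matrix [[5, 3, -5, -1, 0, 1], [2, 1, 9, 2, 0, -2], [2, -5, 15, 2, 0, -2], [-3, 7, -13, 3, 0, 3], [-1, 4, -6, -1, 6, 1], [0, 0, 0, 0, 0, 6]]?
m_A(x) = (x - 6)^2

The characteristic polynomial factors as (x - 6)^6. The minimal polynomial is ∏(x - λ)^{k_λ} where k_λ is the size of the largest Jordan block at λ.

For λ = 6: rank(A - 6I) = 2, and the largest Jordan block has size 2 (the smallest k with rank((A - 6I)^k) = rank((A - 6I)^(k+1))).

So m_A(x) = (x - 6)^2.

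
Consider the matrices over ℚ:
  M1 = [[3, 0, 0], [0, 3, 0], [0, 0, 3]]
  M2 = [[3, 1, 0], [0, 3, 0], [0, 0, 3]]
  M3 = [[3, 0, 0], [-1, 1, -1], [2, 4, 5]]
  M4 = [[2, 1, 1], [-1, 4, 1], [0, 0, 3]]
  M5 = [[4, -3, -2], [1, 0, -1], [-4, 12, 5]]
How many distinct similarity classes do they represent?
3 classes: {M1}, {M2, M3, M4}, {M5}

Characteristic polynomials: χ_{M1} = (x - 3)^3, χ_{M2} = (x - 3)^3, χ_{M3} = (x - 3)^3, χ_{M4} = (x - 3)^3, χ_{M5} = (x - 3)^3.

{M1}: invariant factors x - 3, x - 3, x - 3.

{M2, M3, M4}: invariant factors x - 3, (x - 3)^2.

{M5}: invariant factors (x - 3)^3.

Matrices are similar if and only if their invariant-factor lists agree; the partition into similarity classes is {M1}, {M2, M3, M4}, {M5}.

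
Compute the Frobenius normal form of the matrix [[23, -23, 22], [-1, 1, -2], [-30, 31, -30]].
The invariant factors of A (the non-unit diagonal entries of the Smith normal form of xI - A over ℚ[x]) are (x + 4)(x^2 + 2x - 6), each dividing the next. The characteristic polynomial is their product, (x + 4)(x^2 + 2x - 6).

The rational canonical form is the block-diagonal matrix of companion matrices C(f_i):
R = [[0, 0, 24], [1, 0, -2], [0, 1, -6]].

Note the characteristic polynomial does not split into linear factors over ℚ, so A has no Jordan form over ℚ; the rational canonical form exists over any field.

R = [[0, 0, 24], [1, 0, -2], [0, 1, -6]]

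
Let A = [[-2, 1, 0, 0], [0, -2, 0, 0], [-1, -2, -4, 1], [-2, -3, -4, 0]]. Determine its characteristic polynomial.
xI - A = [[x + 2, -1, 0, 0], [0, x + 2, 0, 0], [1, 2, x + 4, -1], [2, 3, 4, x]].

Expanding det(xI - A) along the first row:
det(xI - A) = + (x + 2)·det([[x + 2, 0, 0], [2, x + 4, -1], [3, 4, x]]) - (-1)·det([[0, 0, 0], [1, x + 4, -1], [2, 4, x]]) + (0)·det([[0, x + 2, 0], [1, 2, -1], [2, 3, x]]) - (0)·det([[0, x + 2, 0], [1, 2, x + 4], [2, 3, 4]]).

Evaluating gives χ_A(x) = x^4 + 8x^3 + 24x^2 + 32x + 16 = (x + 2)^4.

χ_A(x) = (x + 2)^4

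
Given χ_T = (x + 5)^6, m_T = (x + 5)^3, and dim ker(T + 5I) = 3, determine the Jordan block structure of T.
Jordan blocks: (-5, 3), (-5, 2), (-5, 1)

λ = -5: algebraic multiplicity 6 (exponent in χ_T), largest block size 3 (exponent in m_T), 3 blocks (geometric multiplicity). These force block sizes [3, 2, 1].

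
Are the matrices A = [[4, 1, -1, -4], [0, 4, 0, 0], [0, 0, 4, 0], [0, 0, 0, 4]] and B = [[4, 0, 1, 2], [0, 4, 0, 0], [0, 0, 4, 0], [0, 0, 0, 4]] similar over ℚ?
Yes.

Two matrices over a field are similar if and only if they have the same invariant factors.

Both A and B have characteristic polynomial (x - 4)^4 and minimal polynomial (x - 4)^2. Computing further, both have invariant factors x - 4, x - 4, (x - 4)^2. Hence A and B are similar.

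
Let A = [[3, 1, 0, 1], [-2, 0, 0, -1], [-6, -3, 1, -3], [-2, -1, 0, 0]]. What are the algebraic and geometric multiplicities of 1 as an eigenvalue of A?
algebraic multiplicity 4, geometric multiplicity 3

The characteristic polynomial is (x - 1)^4, so the factor x - 1 appears with exponent 4: the algebraic multiplicity is 4.

rank(A - I) = 1, so the eigenspace has dimension 4 - 1 = 3: the geometric multiplicity is 3.

Since 3 < 4, A is not diagonalizable.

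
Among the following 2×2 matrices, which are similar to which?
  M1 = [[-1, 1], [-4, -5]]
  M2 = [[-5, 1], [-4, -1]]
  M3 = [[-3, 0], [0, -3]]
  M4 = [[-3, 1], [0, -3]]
Characteristic polynomials: χ_{M1} = (x + 3)^2, χ_{M2} = (x + 3)^2, χ_{M3} = (x + 3)^2, χ_{M4} = (x + 3)^2.

{M1, M2, M4}: invariant factors (x + 3)^2.

{M3}: invariant factors x + 3, x + 3.

Matrices are similar if and only if their invariant-factor lists agree; the partition into similarity classes is {M1, M2, M4}, {M3}.

2 classes: {M1, M2, M4}, {M3}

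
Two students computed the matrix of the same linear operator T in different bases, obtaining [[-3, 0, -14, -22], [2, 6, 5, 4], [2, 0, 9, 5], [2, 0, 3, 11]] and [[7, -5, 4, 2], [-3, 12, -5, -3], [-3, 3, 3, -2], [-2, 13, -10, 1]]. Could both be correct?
Yes.

Two matrices over a field are similar if and only if they have the same invariant factors.

Both A and B have characteristic polynomial (x - 6)^3(x - 5) and minimal polynomial (x - 6)^3(x - 5). Computing further, both have invariant factors (x - 6)^3(x - 5). Hence A and B are similar.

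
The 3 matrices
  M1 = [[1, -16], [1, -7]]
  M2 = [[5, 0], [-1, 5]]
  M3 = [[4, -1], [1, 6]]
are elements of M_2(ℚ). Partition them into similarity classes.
2 classes: {M1}, {M2, M3}

Characteristic polynomials: χ_{M1} = (x + 3)^2, χ_{M2} = (x - 5)^2, χ_{M3} = (x - 5)^2.

{M1}: invariant factors (x + 3)^2.

{M2, M3}: invariant factors (x - 5)^2.

Matrices are similar if and only if their invariant-factor lists agree; the partition into similarity classes is {M1}, {M2, M3}.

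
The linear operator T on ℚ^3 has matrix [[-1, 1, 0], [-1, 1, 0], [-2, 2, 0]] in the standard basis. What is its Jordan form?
The characteristic polynomial is det(xI - A) = x^3, so the eigenvalues are 0 (algebraic multiplicity 3).

For λ = 0: rank(A) = 1, rank(A^2) = 0. The eigenspace has dimension 3 - 1 = 2, so there are 2 Jordan blocks; the rank sequence gives block sizes [2, 1].

Assembling the blocks gives the Jordan form J above.

J = [[0, 1, 0], [0, 0, 0], [0, 0, 0]]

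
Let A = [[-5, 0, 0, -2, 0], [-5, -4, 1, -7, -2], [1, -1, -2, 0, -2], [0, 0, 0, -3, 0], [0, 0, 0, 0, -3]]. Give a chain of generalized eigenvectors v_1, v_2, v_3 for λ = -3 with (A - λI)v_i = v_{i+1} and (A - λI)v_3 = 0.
v_1 = [[-1, -4, -2, 1, 0]]^T, v_2 = [[0, 0, 1, 0, 0]]^T, v_3 = [[0, 1, 1, 0, 0]]^T

We seek v_1 ∈ ker((A + 3I)^3) \ ker((A + 3I)^2), then set v_{i+1} = (A + 3I) v_i.

One such chain is v_1 = [[-1, -4, -2, 1, 0]]^T, v_2 = [[0, 0, 1, 0, 0]]^T, v_3 = [[0, 1, 1, 0, 0]]^T. Check: (A + 3I) v_3 = [[0, 0, 0, 0, 0]]^T = 0.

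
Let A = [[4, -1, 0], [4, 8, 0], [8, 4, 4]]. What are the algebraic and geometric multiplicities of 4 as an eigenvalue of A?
algebraic multiplicity 1, geometric multiplicity 1

The characteristic polynomial is (x - 6)^2(x - 4), so the factor x - 4 appears with exponent 1: the algebraic multiplicity is 1.

rank(A - 4I) = 2, so the eigenspace has dimension 3 - 2 = 1: the geometric multiplicity is 1.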